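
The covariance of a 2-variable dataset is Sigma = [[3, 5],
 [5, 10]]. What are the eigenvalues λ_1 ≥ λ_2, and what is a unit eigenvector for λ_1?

Step 1 — characteristic polynomial of 2×2 Sigma:
  det(Sigma - λI) = λ² - trace · λ + det = 0.
  trace = 3 + 10 = 13, det = 3·10 - (5)² = 5.
Step 2 — discriminant:
  Δ = trace² - 4·det = 169 - 20 = 149.
Step 3 — eigenvalues:
  λ = (trace ± √Δ)/2 = (13 ± 12.2066)/2,
  λ_1 = 12.6033,  λ_2 = 0.3967.

Step 4 — unit eigenvector for λ_1: solve (Sigma - λ_1 I)v = 0. First row:
  (3 - 12.6033)·v_x + (5)·v_y = 0, i.e. (-9.6033)·v_x + (5)·v_y = 0,
  so v ∝ (b, λ_1 - a) = (5, 9.6033) = u.
  ||u|| = √((5)² + (9.6033)²) = √(117.2229) ≈ 10.827,
  v_1 = u/||u|| ≈ (0.4618, 0.887) (||v_1|| = 1).

λ_1 = 12.6033,  λ_2 = 0.3967;  v_1 ≈ (0.4618, 0.887)


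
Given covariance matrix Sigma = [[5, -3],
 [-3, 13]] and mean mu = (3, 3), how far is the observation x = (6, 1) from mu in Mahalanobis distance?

Step 1 — centre the observation: (x - mu) = (3, -2).

Step 2 — invert Sigma. det(Sigma) = 5·13 - (-3)² = 56.
  Sigma^{-1} = (1/det) · [[d, -b], [-b, a]] = [[0.2321, 0.0536],
 [0.0536, 0.0893]].

Step 3 — form the quadratic (x - mu)^T · Sigma^{-1} · (x - mu):
  Sigma^{-1} · (x - mu) = (0.5893, -0.0179).
  (x - mu)^T · [Sigma^{-1} · (x - mu)] = (3)·(0.5893) + (-2)·(-0.0179) = 1.8036.

Step 4 — take square root: d = √(1.8036) ≈ 1.343.

d(x, mu) = √(1.8036) ≈ 1.343


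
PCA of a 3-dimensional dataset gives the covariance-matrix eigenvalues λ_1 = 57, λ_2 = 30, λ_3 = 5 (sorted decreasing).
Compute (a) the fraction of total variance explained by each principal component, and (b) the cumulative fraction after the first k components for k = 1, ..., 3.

Step 1 — total variance = trace(Sigma) = Σ λ_i = 57 + 30 + 5 = 92.

Step 2 — fraction explained by component i = λ_i / Σ λ:
  PC1: 57/92 = 0.6196
  PC2: 30/92 = 0.3261
  PC3: 5/92 = 0.0543

Step 3 — cumulative fraction after k components = (λ_1 + ... + λ_k) / Σ λ:
  k = 1: 57/92 = 0.6196
  k = 2: (57 + 30)/92 = 87/92 = 0.9457
  k = 3: (57 + 30 + 5)/92 = 92/92 = 1

Summary (fraction, with percent):

explained: PC1 0.6196 (61.96%), PC2 0.3261 (32.61%), PC3 0.0543 (5.43%);  cumulative: 0.6196, 0.9457, 1


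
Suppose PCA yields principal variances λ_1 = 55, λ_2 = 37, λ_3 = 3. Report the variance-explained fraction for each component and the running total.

Step 1 — total variance = trace(Sigma) = Σ λ_i = 55 + 37 + 3 = 95.

Step 2 — fraction explained by component i = λ_i / Σ λ:
  PC1: 55/95 = 0.5789
  PC2: 37/95 = 0.3895
  PC3: 3/95 = 0.0316

Step 3 — cumulative fraction after k components = (λ_1 + ... + λ_k) / Σ λ:
  k = 1: 55/95 = 0.5789
  k = 2: (55 + 37)/95 = 92/95 = 0.9684
  k = 3: (55 + 37 + 3)/95 = 95/95 = 1

Summary (fraction, with percent):

explained: PC1 0.5789 (57.89%), PC2 0.3895 (38.95%), PC3 0.0316 (3.16%);  cumulative: 0.5789, 0.9684, 1


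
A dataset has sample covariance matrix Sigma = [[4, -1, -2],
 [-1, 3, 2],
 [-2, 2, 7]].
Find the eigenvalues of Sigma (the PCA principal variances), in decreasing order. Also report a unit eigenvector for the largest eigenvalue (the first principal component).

Step 1 — characteristic polynomial p(λ) = det(λI - Sigma) = λ³ - tr·λ² + c_1·λ - det, where tr = trace, c_1 = sum of the principal 2×2 minors, det = det(Sigma):
  tr = 4 + 3 + 7 = 14,
  c_1 = (4·3 - (-1)²) + (4·7 - (-2)²) + (3·7 - (2)²) = 11 + 24 + 17 = 52,
  det = 4·(3·7 - (2)²) - (-1)·((-1)·7 - (2)·(-2)) + (-2)·((-1)·(2) - 3·(-2)) = 4·(17) - (-1)·(-3) + (-2)·(4) = 57.
  So p(λ) = λ³ - 14λ² + 52λ - 57.
Step 2 — look for an integer root (rational root theorem: any rational root is an integer divisor of 57). Testing λ = 3:
  p(3) = 27 - 126 + 156 - 57 = 0  ✓
  Dividing out (λ - 3): p(λ) = (λ - 3)(λ² - 11λ + 19).
Step 3 — remaining eigenvalues from the quadratic λ² - 11λ + 19 = 0:
  Δ = 11² - 4·19 = 121 - 76 = 45,  λ = (11 ± √45)/2 = (11 ± 6.7082)/2 ≈ 8.8541 or 2.1459.
  Sorted: λ_1 = 8.8541,  λ_2 = 3,  λ_3 = 2.1459  (check: sum = 14 = tr ✓).

Step 4 — unit eigenvector for λ_1 ≈ 8.8541: v spans the null space of (Sigma - λ_1 I), whose rows are
  r_1 = (-4.8541, -1, -2),  r_2 = (-1, -5.8541, 2),  r_3 = (-2, 2, -1.8541).
  v is orthogonal to every row, so take v ∝ r_1 × r_2 = ((-1)·(2) - (-2)·(-5.8541), (-2)·(-1) - (-4.8541)·(2), (-4.8541)·(-5.8541) - (-1)·(-1)) ≈ (-13.7082, 11.7082, 27.4164).
  Rescale (multiply by -1 so the first nonzero entry is positive): u = (13.7082, -11.7082, -27.4164).
  ||u|| = √((13.7082)² + (-11.7082)² + (-27.4164)²) = √(1076.6563) ≈ 32.8124,  v_1 = u/||u|| ≈ (0.4178, -0.3568, -0.8355) (||v_1|| = 1).

λ_1 = 8.8541,  λ_2 = 3,  λ_3 = 2.1459;  v_1 ≈ (0.4178, -0.3568, -0.8355)


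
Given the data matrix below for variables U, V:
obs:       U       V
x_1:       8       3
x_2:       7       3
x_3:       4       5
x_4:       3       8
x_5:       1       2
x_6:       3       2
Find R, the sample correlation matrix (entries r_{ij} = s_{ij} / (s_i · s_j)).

Step 1 — column means:
  mean(U) = (8 + 7 + 4 + 3 + 1 + 3) / 6 = 26/6 = 4.3333
  mean(V) = (3 + 3 + 5 + 8 + 2 + 2) / 6 = 23/6 = 3.8333

Step 2 — sample variances and covariances s[i,j] = (1/(n-1)) · Σ_k (x_{k,i} - mean_i) · (x_{k,j} - mean_j), with n-1 = 5:
  s[U,U] = ((3.6667)·(3.6667) + (2.6667)·(2.6667) + (-0.3333)·(-0.3333) + (-1.3333)·(-1.3333) + (-3.3333)·(-3.3333) + (-1.3333)·(-1.3333)) / 5 = 35.3333/5 = 7.0667
  s[U,V] = ((3.6667)·(-0.8333) + (2.6667)·(-0.8333) + (-0.3333)·(1.1667) + (-1.3333)·(4.1667) + (-3.3333)·(-1.8333) + (-1.3333)·(-1.8333)) / 5 = -2.6667/5 = -0.5333
  s[V,V] = ((-0.8333)·(-0.8333) + (-0.8333)·(-0.8333) + (1.1667)·(1.1667) + (4.1667)·(4.1667) + (-1.8333)·(-1.8333) + (-1.8333)·(-1.8333)) / 5 = 26.8333/5 = 5.3667
  Sample standard deviations s_i = √(s[i,i]):
  s(U) = √(7.0667) = 2.6583
  s(V) = √(5.3667) = 2.3166

Step 3 — r_{ij} = s_{ij} / (s_i · s_j):
  r[U,U] = 1 (diagonal).
  r[U,V] = -0.5333 / (2.6583 · 2.3166) = -0.5333 / 6.1583 = -0.0866
  r[V,V] = 1 (diagonal).

R is symmetric with unit diagonal. Assembling:

R = [[1, -0.0866],
 [-0.0866, 1]]


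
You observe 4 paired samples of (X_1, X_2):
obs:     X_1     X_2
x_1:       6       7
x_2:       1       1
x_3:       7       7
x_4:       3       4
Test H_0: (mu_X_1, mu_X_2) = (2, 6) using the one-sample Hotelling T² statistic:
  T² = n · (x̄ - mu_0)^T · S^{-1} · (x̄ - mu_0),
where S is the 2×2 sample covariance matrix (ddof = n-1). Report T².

Step 1 — sample mean vector:
  mean(X_1) = (6 + 1 + 7 + 3) / 4 = 17/4 = 4.25
  mean(X_2) = (7 + 1 + 7 + 4) / 4 = 19/4 = 4.75
  x̄ = (4.25, 4.75),  deviation x̄ - mu_0 = (4.25, 4.75) - (2, 6) = (2.25, -1.25).

Step 2 — sample covariance matrix, S[i,j] = (1/(n-1)) · Σ_k (x_{k,i} - mean_i) · (x_{k,j} - mean_j), divisor n-1 = 3:
  S[X_1,X_1] = ((1.75)·(1.75) + (-3.25)·(-3.25) + (2.75)·(2.75) + (-1.25)·(-1.25)) / 3 = 22.75/3 = 7.5833
  S[X_1,X_2] = ((1.75)·(2.25) + (-3.25)·(-3.75) + (2.75)·(2.25) + (-1.25)·(-0.75)) / 3 = 23.25/3 = 7.75
  S[X_2,X_2] = ((2.25)·(2.25) + (-3.75)·(-3.75) + (2.25)·(2.25) + (-0.75)·(-0.75)) / 3 = 24.75/3 = 8.25
  S = [[7.5833, 7.75],
 [7.75, 8.25]].

Step 3 — invert S. det(S) = 7.5833·8.25 - (7.75)² = 2.5.
  S^{-1} = (1/det) · [[d, -b], [-b, a]] = [[3.3, -3.1],
 [-3.1, 3.0333]].

Step 4 — quadratic form (x̄ - mu_0)^T · S^{-1} · (x̄ - mu_0):
  S^{-1} · (x̄ - mu_0) = (11.3, -10.7667),
  (x̄ - mu_0)^T · [...] = (2.25)·(11.3) + (-1.25)·(-10.7667) = 38.8833.

Step 5 — scale by n: T² = 4 · 38.8833 = 155.5333.

T² ≈ 155.5333


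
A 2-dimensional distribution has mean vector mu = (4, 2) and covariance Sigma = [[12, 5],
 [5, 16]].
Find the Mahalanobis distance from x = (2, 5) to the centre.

Step 1 — centre the observation: (x - mu) = (-2, 3).

Step 2 — invert Sigma. det(Sigma) = 12·16 - (5)² = 167.
  Sigma^{-1} = (1/det) · [[d, -b], [-b, a]] = [[0.0958, -0.0299],
 [-0.0299, 0.0719]].

Step 3 — form the quadratic (x - mu)^T · Sigma^{-1} · (x - mu):
  Sigma^{-1} · (x - mu) = (-0.2814, 0.2754).
  (x - mu)^T · [Sigma^{-1} · (x - mu)] = (-2)·(-0.2814) + (3)·(0.2754) = 1.3892.

Step 4 — take square root: d = √(1.3892) ≈ 1.1787.

d(x, mu) = √(1.3892) ≈ 1.1787


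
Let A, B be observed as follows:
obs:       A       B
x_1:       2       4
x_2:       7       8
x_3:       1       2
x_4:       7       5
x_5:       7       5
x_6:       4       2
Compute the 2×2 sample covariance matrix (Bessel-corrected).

Step 1 — column means:
  mean(A) = (2 + 7 + 1 + 7 + 7 + 4) / 6 = 28/6 = 4.6667
  mean(B) = (4 + 8 + 2 + 5 + 5 + 2) / 6 = 26/6 = 4.3333

Step 2 — sample covariance S[i,j] = (1/(n-1)) · Σ_k (x_{k,i} - mean_i) · (x_{k,j} - mean_j), with n-1 = 5.
  S[A,A] = ((-2.6667)·(-2.6667) + (2.3333)·(2.3333) + (-3.6667)·(-3.6667) + (2.3333)·(2.3333) + (2.3333)·(2.3333) + (-0.6667)·(-0.6667)) / 5 = 37.3333/5 = 7.4667
  S[A,B] = ((-2.6667)·(-0.3333) + (2.3333)·(3.6667) + (-3.6667)·(-2.3333) + (2.3333)·(0.6667) + (2.3333)·(0.6667) + (-0.6667)·(-2.3333)) / 5 = 22.6667/5 = 4.5333
  S[B,B] = ((-0.3333)·(-0.3333) + (3.6667)·(3.6667) + (-2.3333)·(-2.3333) + (0.6667)·(0.6667) + (0.6667)·(0.6667) + (-2.3333)·(-2.3333)) / 5 = 25.3333/5 = 5.0667

S is symmetric (S[j,i] = S[i,j]). Assembling:

S = [[7.4667, 4.5333],
 [4.5333, 5.0667]]


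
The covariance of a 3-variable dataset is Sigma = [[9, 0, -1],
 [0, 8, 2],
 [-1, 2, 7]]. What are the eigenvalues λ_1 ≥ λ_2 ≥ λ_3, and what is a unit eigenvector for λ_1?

Step 1 — characteristic polynomial p(λ) = det(λI - Sigma) = λ³ - tr·λ² + c_1·λ - det, where tr = trace, c_1 = sum of the principal 2×2 minors, det = det(Sigma):
  tr = 9 + 8 + 7 = 24,
  c_1 = (9·8 - (0)²) + (9·7 - (-1)²) + (8·7 - (2)²) = 72 + 62 + 52 = 186,
  det = 9·(8·7 - (2)²) - (0)·((0)·7 - (2)·(-1)) + (-1)·((0)·(2) - 8·(-1)) = 9·(52) - (0)·(2) + (-1)·(8) = 460.
  So p(λ) = λ³ - 24λ² + 186λ - 460.
Step 2 — look for an integer root (rational root theorem: any rational root is an integer divisor of 460). Testing λ = 10:
  p(10) = 1000 - 2400 + 1860 - 460 = 0  ✓
  Dividing out (λ - 10): p(λ) = (λ - 10)(λ² - 14λ + 46).
Step 3 — remaining eigenvalues from the quadratic λ² - 14λ + 46 = 0:
  Δ = 14² - 4·46 = 196 - 184 = 12,  λ = (14 ± √12)/2 = (14 ± 3.4641)/2 ≈ 8.7321 or 5.2679.
  Sorted: λ_1 = 10,  λ_2 = 8.7321,  λ_3 = 5.2679  (check: sum = 24 = tr ✓).

Step 4 — unit eigenvector for λ_1 = 10: v spans the null space of (Sigma - λ_1 I), whose rows are
  r_1 = (-1, 0, -1),  r_2 = (0, -2, 2),  r_3 = (-1, 2, -3).
  v is orthogonal to every row, so take v ∝ r_1 × r_2 = ((0)·(2) - (-1)·(-2), (-1)·(0) - (-1)·(2), (-1)·(-2) - (0)·(0)) = (-2, 2, 2).
  Rescale (divide by 2; multiply by -1 so the first nonzero entry is positive): u = (1, -1, -1).
  ||u|| = √((1)² + (-1)² + (-1)²) = √(3) ≈ 1.7321,  v_1 = u/||u|| ≈ (0.5774, -0.5774, -0.5774) (||v_1|| = 1).

λ_1 = 10,  λ_2 = 8.7321,  λ_3 = 5.2679;  v_1 ≈ (0.5774, -0.5774, -0.5774)


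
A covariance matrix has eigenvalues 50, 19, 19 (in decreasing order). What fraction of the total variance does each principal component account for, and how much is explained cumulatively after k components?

Step 1 — total variance = trace(Sigma) = Σ λ_i = 50 + 19 + 19 = 88.

Step 2 — fraction explained by component i = λ_i / Σ λ:
  PC1: 50/88 = 0.5682
  PC2: 19/88 = 0.2159
  PC3: 19/88 = 0.2159

Step 3 — cumulative fraction after k components = (λ_1 + ... + λ_k) / Σ λ:
  k = 1: 50/88 = 0.5682
  k = 2: (50 + 19)/88 = 69/88 = 0.7841
  k = 3: (50 + 19 + 19)/88 = 88/88 = 1

Summary (fraction, with percent):

explained: PC1 0.5682 (56.82%), PC2 0.2159 (21.59%), PC3 0.2159 (21.59%);  cumulative: 0.5682, 0.7841, 1


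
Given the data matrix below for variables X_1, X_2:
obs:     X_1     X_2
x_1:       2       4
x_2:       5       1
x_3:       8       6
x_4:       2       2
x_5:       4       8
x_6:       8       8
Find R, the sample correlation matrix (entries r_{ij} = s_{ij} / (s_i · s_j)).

Step 1 — column means:
  mean(X_1) = (2 + 5 + 8 + 2 + 4 + 8) / 6 = 29/6 = 4.8333
  mean(X_2) = (4 + 1 + 6 + 2 + 8 + 8) / 6 = 29/6 = 4.8333

Step 2 — sample variances and covariances s[i,j] = (1/(n-1)) · Σ_k (x_{k,i} - mean_i) · (x_{k,j} - mean_j), with n-1 = 5:
  s[X_1,X_1] = ((-2.8333)·(-2.8333) + (0.1667)·(0.1667) + (3.1667)·(3.1667) + (-2.8333)·(-2.8333) + (-0.8333)·(-0.8333) + (3.1667)·(3.1667)) / 5 = 36.8333/5 = 7.3667
  s[X_1,X_2] = ((-2.8333)·(-0.8333) + (0.1667)·(-3.8333) + (3.1667)·(1.1667) + (-2.8333)·(-2.8333) + (-0.8333)·(3.1667) + (3.1667)·(3.1667)) / 5 = 20.8333/5 = 4.1667
  s[X_2,X_2] = ((-0.8333)·(-0.8333) + (-3.8333)·(-3.8333) + (1.1667)·(1.1667) + (-2.8333)·(-2.8333) + (3.1667)·(3.1667) + (3.1667)·(3.1667)) / 5 = 44.8333/5 = 8.9667
  Sample standard deviations s_i = √(s[i,i]):
  s(X_1) = √(7.3667) = 2.7142
  s(X_2) = √(8.9667) = 2.9944

Step 3 — r_{ij} = s_{ij} / (s_i · s_j):
  r[X_1,X_1] = 1 (diagonal).
  r[X_1,X_2] = 4.1667 / (2.7142 · 2.9944) = 4.1667 / 8.1274 = 0.5127
  r[X_2,X_2] = 1 (diagonal).

R is symmetric with unit diagonal. Assembling:

R = [[1, 0.5127],
 [0.5127, 1]]


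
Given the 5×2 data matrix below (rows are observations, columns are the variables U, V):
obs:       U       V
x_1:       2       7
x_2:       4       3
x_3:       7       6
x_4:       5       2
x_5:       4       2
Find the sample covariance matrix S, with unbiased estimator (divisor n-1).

Step 1 — column means:
  mean(U) = (2 + 4 + 7 + 5 + 4) / 5 = 22/5 = 4.4
  mean(V) = (7 + 3 + 6 + 2 + 2) / 5 = 20/5 = 4

Step 2 — sample covariance S[i,j] = (1/(n-1)) · Σ_k (x_{k,i} - mean_i) · (x_{k,j} - mean_j), with n-1 = 4.
  S[U,U] = ((-2.4)·(-2.4) + (-0.4)·(-0.4) + (2.6)·(2.6) + (0.6)·(0.6) + (-0.4)·(-0.4)) / 4 = 13.2/4 = 3.3
  S[U,V] = ((-2.4)·(3) + (-0.4)·(-1) + (2.6)·(2) + (0.6)·(-2) + (-0.4)·(-2)) / 4 = -2/4 = -0.5
  S[V,V] = ((3)·(3) + (-1)·(-1) + (2)·(2) + (-2)·(-2) + (-2)·(-2)) / 4 = 22/4 = 5.5

S is symmetric (S[j,i] = S[i,j]). Assembling:

S = [[3.3, -0.5],
 [-0.5, 5.5]]


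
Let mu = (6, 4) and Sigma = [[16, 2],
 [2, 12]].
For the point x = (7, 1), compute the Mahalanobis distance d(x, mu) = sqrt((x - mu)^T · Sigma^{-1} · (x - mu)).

Step 1 — centre the observation: (x - mu) = (1, -3).

Step 2 — invert Sigma. det(Sigma) = 16·12 - (2)² = 188.
  Sigma^{-1} = (1/det) · [[d, -b], [-b, a]] = [[0.0638, -0.0106],
 [-0.0106, 0.0851]].

Step 3 — form the quadratic (x - mu)^T · Sigma^{-1} · (x - mu):
  Sigma^{-1} · (x - mu) = (0.0957, -0.266).
  (x - mu)^T · [Sigma^{-1} · (x - mu)] = (1)·(0.0957) + (-3)·(-0.266) = 0.8936.

Step 4 — take square root: d = √(0.8936) ≈ 0.9453.

d(x, mu) = √(0.8936) ≈ 0.9453


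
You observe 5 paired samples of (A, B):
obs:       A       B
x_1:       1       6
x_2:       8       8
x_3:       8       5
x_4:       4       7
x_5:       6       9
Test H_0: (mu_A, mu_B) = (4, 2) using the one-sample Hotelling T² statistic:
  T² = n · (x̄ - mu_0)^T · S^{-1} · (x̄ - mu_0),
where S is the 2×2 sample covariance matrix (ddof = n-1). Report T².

Step 1 — sample mean vector:
  mean(A) = (1 + 8 + 8 + 4 + 6) / 5 = 27/5 = 5.4
  mean(B) = (6 + 8 + 5 + 7 + 9) / 5 = 35/5 = 7
  x̄ = (5.4, 7),  deviation x̄ - mu_0 = (5.4, 7) - (4, 2) = (1.4, 5).

Step 2 — sample covariance matrix, S[i,j] = (1/(n-1)) · Σ_k (x_{k,i} - mean_i) · (x_{k,j} - mean_j), divisor n-1 = 4:
  S[A,A] = ((-4.4)·(-4.4) + (2.6)·(2.6) + (2.6)·(2.6) + (-1.4)·(-1.4) + (0.6)·(0.6)) / 4 = 35.2/4 = 8.8
  S[A,B] = ((-4.4)·(-1) + (2.6)·(1) + (2.6)·(-2) + (-1.4)·(0) + (0.6)·(2)) / 4 = 3/4 = 0.75
  S[B,B] = ((-1)·(-1) + (1)·(1) + (-2)·(-2) + (0)·(0) + (2)·(2)) / 4 = 10/4 = 2.5
  S = [[8.8, 0.75],
 [0.75, 2.5]].

Step 3 — invert S. det(S) = 8.8·2.5 - (0.75)² = 21.4375.
  S^{-1} = (1/det) · [[d, -b], [-b, a]] = [[0.1166, -0.035],
 [-0.035, 0.4105]].

Step 4 — quadratic form (x̄ - mu_0)^T · S^{-1} · (x̄ - mu_0):
  S^{-1} · (x̄ - mu_0) = (-0.0117, 2.0035),
  (x̄ - mu_0)^T · [...] = (1.4)·(-0.0117) + (5)·(2.0035) = 10.0012.

Step 5 — scale by n: T² = 5 · 10.0012 = 50.0058.

T² ≈ 50.0058


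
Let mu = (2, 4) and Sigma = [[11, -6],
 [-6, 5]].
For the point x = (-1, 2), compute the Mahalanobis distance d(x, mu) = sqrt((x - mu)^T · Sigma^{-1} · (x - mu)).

Step 1 — centre the observation: (x - mu) = (-3, -2).

Step 2 — invert Sigma. det(Sigma) = 11·5 - (-6)² = 19.
  Sigma^{-1} = (1/det) · [[d, -b], [-b, a]] = [[0.2632, 0.3158],
 [0.3158, 0.5789]].

Step 3 — form the quadratic (x - mu)^T · Sigma^{-1} · (x - mu):
  Sigma^{-1} · (x - mu) = (-1.4211, -2.1053).
  (x - mu)^T · [Sigma^{-1} · (x - mu)] = (-3)·(-1.4211) + (-2)·(-2.1053) = 8.4737.

Step 4 — take square root: d = √(8.4737) ≈ 2.911.

d(x, mu) = √(8.4737) ≈ 2.911


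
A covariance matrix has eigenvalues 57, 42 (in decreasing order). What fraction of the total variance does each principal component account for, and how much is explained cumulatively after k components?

Step 1 — total variance = trace(Sigma) = Σ λ_i = 57 + 42 = 99.

Step 2 — fraction explained by component i = λ_i / Σ λ:
  PC1: 57/99 = 0.5758
  PC2: 42/99 = 0.4242

Step 3 — cumulative fraction after k components = (λ_1 + ... + λ_k) / Σ λ:
  k = 1: 57/99 = 0.5758
  k = 2: (57 + 42)/99 = 99/99 = 1

Summary (fraction, with percent):

explained: PC1 0.5758 (57.58%), PC2 0.4242 (42.42%);  cumulative: 0.5758, 1


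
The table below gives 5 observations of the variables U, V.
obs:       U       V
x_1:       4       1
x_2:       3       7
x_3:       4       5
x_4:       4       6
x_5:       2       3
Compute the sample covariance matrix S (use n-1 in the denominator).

Step 1 — column means:
  mean(U) = (4 + 3 + 4 + 4 + 2) / 5 = 17/5 = 3.4
  mean(V) = (1 + 7 + 5 + 6 + 3) / 5 = 22/5 = 4.4

Step 2 — sample covariance S[i,j] = (1/(n-1)) · Σ_k (x_{k,i} - mean_i) · (x_{k,j} - mean_j), with n-1 = 4.
  S[U,U] = ((0.6)·(0.6) + (-0.4)·(-0.4) + (0.6)·(0.6) + (0.6)·(0.6) + (-1.4)·(-1.4)) / 4 = 3.2/4 = 0.8
  S[U,V] = ((0.6)·(-3.4) + (-0.4)·(2.6) + (0.6)·(0.6) + (0.6)·(1.6) + (-1.4)·(-1.4)) / 4 = 0.2/4 = 0.05
  S[V,V] = ((-3.4)·(-3.4) + (2.6)·(2.6) + (0.6)·(0.6) + (1.6)·(1.6) + (-1.4)·(-1.4)) / 4 = 23.2/4 = 5.8

S is symmetric (S[j,i] = S[i,j]). Assembling:

S = [[0.8, 0.05],
 [0.05, 5.8]]


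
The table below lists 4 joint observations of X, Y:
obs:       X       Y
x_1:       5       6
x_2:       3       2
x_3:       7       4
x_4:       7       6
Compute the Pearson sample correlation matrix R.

Step 1 — column means:
  mean(X) = (5 + 3 + 7 + 7) / 4 = 22/4 = 5.5
  mean(Y) = (6 + 2 + 4 + 6) / 4 = 18/4 = 4.5

Step 2 — sample variances and covariances s[i,j] = (1/(n-1)) · Σ_k (x_{k,i} - mean_i) · (x_{k,j} - mean_j), with n-1 = 3:
  s[X,X] = ((-0.5)·(-0.5) + (-2.5)·(-2.5) + (1.5)·(1.5) + (1.5)·(1.5)) / 3 = 11/3 = 3.6667
  s[X,Y] = ((-0.5)·(1.5) + (-2.5)·(-2.5) + (1.5)·(-0.5) + (1.5)·(1.5)) / 3 = 7/3 = 2.3333
  s[Y,Y] = ((1.5)·(1.5) + (-2.5)·(-2.5) + (-0.5)·(-0.5) + (1.5)·(1.5)) / 3 = 11/3 = 3.6667
  Sample standard deviations s_i = √(s[i,i]):
  s(X) = √(3.6667) = 1.9149
  s(Y) = √(3.6667) = 1.9149

Step 3 — r_{ij} = s_{ij} / (s_i · s_j):
  r[X,X] = 1 (diagonal).
  r[X,Y] = 2.3333 / (1.9149 · 1.9149) = 2.3333 / 3.6667 = 0.6364
  r[Y,Y] = 1 (diagonal).

R is symmetric with unit diagonal. Assembling:

R = [[1, 0.6364],
 [0.6364, 1]]


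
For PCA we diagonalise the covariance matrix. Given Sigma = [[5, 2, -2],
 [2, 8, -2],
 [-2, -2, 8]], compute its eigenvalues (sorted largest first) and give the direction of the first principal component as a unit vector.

Step 1 — characteristic polynomial p(λ) = det(λI - Sigma) = λ³ - tr·λ² + c_1·λ - det, where tr = trace, c_1 = sum of the principal 2×2 minors, det = det(Sigma):
  tr = 5 + 8 + 8 = 21,
  c_1 = (5·8 - (2)²) + (5·8 - (-2)²) + (8·8 - (-2)²) = 36 + 36 + 60 = 132,
  det = 5·(8·8 - (-2)²) - (2)·((2)·8 - (-2)·(-2)) + (-2)·((2)·(-2) - 8·(-2)) = 5·(60) - (2)·(12) + (-2)·(12) = 252.
  So p(λ) = λ³ - 21λ² + 132λ - 252.
Step 2 — look for an integer root (rational root theorem: any rational root is an integer divisor of 252). Testing λ = 6:
  p(6) = 216 - 756 + 792 - 252 = 0  ✓
  Dividing out (λ - 6): p(λ) = (λ - 6)(λ² - 15λ + 42).
Step 3 — remaining eigenvalues from the quadratic λ² - 15λ + 42 = 0:
  Δ = 15² - 4·42 = 225 - 168 = 57,  λ = (15 ± √57)/2 = (15 ± 7.5498)/2 ≈ 11.2749 or 3.7251.
  Sorted: λ_1 = 11.2749,  λ_2 = 6,  λ_3 = 3.7251  (check: sum = 21 = tr ✓).

Step 4 — unit eigenvector for λ_1 ≈ 11.2749: v spans the null space of (Sigma - λ_1 I), whose rows are
  r_1 = (-6.2749, 2, -2),  r_2 = (2, -3.2749, -2),  r_3 = (-2, -2, -3.2749).
  v is orthogonal to every row, so take v ∝ r_1 × r_2 = ((2)·(-2) - (-2)·(-3.2749), (-2)·(2) - (-6.2749)·(-2), (-6.2749)·(-3.2749) - (2)·(2)) ≈ (-10.5498, -16.5498, 16.5498).
  Rescale (multiply by -1 so the first nonzero entry is positive): u = (10.5498, 16.5498, -16.5498).
  ||u|| = √((10.5498)² + (16.5498)² + (-16.5498)²) = √(659.093) ≈ 25.6728,  v_1 = u/||u|| ≈ (0.4109, 0.6446, -0.6446) (||v_1|| = 1).

λ_1 = 11.2749,  λ_2 = 6,  λ_3 = 3.7251;  v_1 ≈ (0.4109, 0.6446, -0.6446)


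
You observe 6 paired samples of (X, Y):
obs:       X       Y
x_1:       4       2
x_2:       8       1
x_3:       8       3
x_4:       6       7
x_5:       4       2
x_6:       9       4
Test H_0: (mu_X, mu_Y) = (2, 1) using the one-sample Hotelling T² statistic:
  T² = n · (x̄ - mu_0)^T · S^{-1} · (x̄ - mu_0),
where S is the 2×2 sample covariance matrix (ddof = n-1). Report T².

Step 1 — sample mean vector:
  mean(X) = (4 + 8 + 8 + 6 + 4 + 9) / 6 = 39/6 = 6.5
  mean(Y) = (2 + 1 + 3 + 7 + 2 + 4) / 6 = 19/6 = 3.1667
  x̄ = (6.5, 3.1667),  deviation x̄ - mu_0 = (6.5, 3.1667) - (2, 1) = (4.5, 2.1667).

Step 2 — sample covariance matrix, S[i,j] = (1/(n-1)) · Σ_k (x_{k,i} - mean_i) · (x_{k,j} - mean_j), divisor n-1 = 5:
  S[X,X] = ((-2.5)·(-2.5) + (1.5)·(1.5) + (1.5)·(1.5) + (-0.5)·(-0.5) + (-2.5)·(-2.5) + (2.5)·(2.5)) / 5 = 23.5/5 = 4.7
  S[X,Y] = ((-2.5)·(-1.1667) + (1.5)·(-2.1667) + (1.5)·(-0.1667) + (-0.5)·(3.8333) + (-2.5)·(-1.1667) + (2.5)·(0.8333)) / 5 = 2.5/5 = 0.5
  S[Y,Y] = ((-1.1667)·(-1.1667) + (-2.1667)·(-2.1667) + (-0.1667)·(-0.1667) + (3.8333)·(3.8333) + (-1.1667)·(-1.1667) + (0.8333)·(0.8333)) / 5 = 22.8333/5 = 4.5667
  S = [[4.7, 0.5],
 [0.5, 4.5667]].

Step 3 — invert S. det(S) = 4.7·4.5667 - (0.5)² = 21.2133.
  S^{-1} = (1/det) · [[d, -b], [-b, a]] = [[0.2153, -0.0236],
 [-0.0236, 0.2216]].

Step 4 — quadratic form (x̄ - mu_0)^T · S^{-1} · (x̄ - mu_0):
  S^{-1} · (x̄ - mu_0) = (0.9177, 0.374),
  (x̄ - mu_0)^T · [...] = (4.5)·(0.9177) + (2.1667)·(0.374) = 4.9398.

Step 5 — scale by n: T² = 6 · 4.9398 = 29.6386.

T² ≈ 29.6386


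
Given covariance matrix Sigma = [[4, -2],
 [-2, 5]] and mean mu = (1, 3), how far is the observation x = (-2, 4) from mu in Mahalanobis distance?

Step 1 — centre the observation: (x - mu) = (-3, 1).

Step 2 — invert Sigma. det(Sigma) = 4·5 - (-2)² = 16.
  Sigma^{-1} = (1/det) · [[d, -b], [-b, a]] = [[0.3125, 0.125],
 [0.125, 0.25]].

Step 3 — form the quadratic (x - mu)^T · Sigma^{-1} · (x - mu):
  Sigma^{-1} · (x - mu) = (-0.8125, -0.125).
  (x - mu)^T · [Sigma^{-1} · (x - mu)] = (-3)·(-0.8125) + (1)·(-0.125) = 2.3125.

Step 4 — take square root: d = √(2.3125) ≈ 1.5207.

d(x, mu) = √(2.3125) ≈ 1.5207


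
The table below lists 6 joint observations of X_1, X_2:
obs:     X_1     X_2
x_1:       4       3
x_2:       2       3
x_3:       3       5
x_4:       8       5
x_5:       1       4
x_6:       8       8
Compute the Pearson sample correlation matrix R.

Step 1 — column means:
  mean(X_1) = (4 + 2 + 3 + 8 + 1 + 8) / 6 = 26/6 = 4.3333
  mean(X_2) = (3 + 3 + 5 + 5 + 4 + 8) / 6 = 28/6 = 4.6667

Step 2 — sample variances and covariances s[i,j] = (1/(n-1)) · Σ_k (x_{k,i} - mean_i) · (x_{k,j} - mean_j), with n-1 = 5:
  s[X_1,X_1] = ((-0.3333)·(-0.3333) + (-2.3333)·(-2.3333) + (-1.3333)·(-1.3333) + (3.6667)·(3.6667) + (-3.3333)·(-3.3333) + (3.6667)·(3.6667)) / 5 = 45.3333/5 = 9.0667
  s[X_1,X_2] = ((-0.3333)·(-1.6667) + (-2.3333)·(-1.6667) + (-1.3333)·(0.3333) + (3.6667)·(0.3333) + (-3.3333)·(-0.6667) + (3.6667)·(3.3333)) / 5 = 19.6667/5 = 3.9333
  s[X_2,X_2] = ((-1.6667)·(-1.6667) + (-1.6667)·(-1.6667) + (0.3333)·(0.3333) + (0.3333)·(0.3333) + (-0.6667)·(-0.6667) + (3.3333)·(3.3333)) / 5 = 17.3333/5 = 3.4667
  Sample standard deviations s_i = √(s[i,i]):
  s(X_1) = √(9.0667) = 3.0111
  s(X_2) = √(3.4667) = 1.8619

Step 3 — r_{ij} = s_{ij} / (s_i · s_j):
  r[X_1,X_1] = 1 (diagonal).
  r[X_1,X_2] = 3.9333 / (3.0111 · 1.8619) = 3.9333 / 5.6063 = 0.7016
  r[X_2,X_2] = 1 (diagonal).

R is symmetric with unit diagonal. Assembling:

R = [[1, 0.7016],
 [0.7016, 1]]


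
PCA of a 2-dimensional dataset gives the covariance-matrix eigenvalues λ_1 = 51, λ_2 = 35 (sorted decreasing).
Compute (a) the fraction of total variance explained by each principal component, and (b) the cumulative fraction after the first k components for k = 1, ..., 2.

Step 1 — total variance = trace(Sigma) = Σ λ_i = 51 + 35 = 86.

Step 2 — fraction explained by component i = λ_i / Σ λ:
  PC1: 51/86 = 0.593
  PC2: 35/86 = 0.407

Step 3 — cumulative fraction after k components = (λ_1 + ... + λ_k) / Σ λ:
  k = 1: 51/86 = 0.593
  k = 2: (51 + 35)/86 = 86/86 = 1

Summary (fraction, with percent):

explained: PC1 0.593 (59.3%), PC2 0.407 (40.7%);  cumulative: 0.593, 1


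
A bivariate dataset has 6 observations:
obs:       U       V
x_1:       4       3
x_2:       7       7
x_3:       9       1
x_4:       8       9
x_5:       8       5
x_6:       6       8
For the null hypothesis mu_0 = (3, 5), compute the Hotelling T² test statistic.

Step 1 — sample mean vector:
  mean(U) = (4 + 7 + 9 + 8 + 8 + 6) / 6 = 42/6 = 7
  mean(V) = (3 + 7 + 1 + 9 + 5 + 8) / 6 = 33/6 = 5.5
  x̄ = (7, 5.5),  deviation x̄ - mu_0 = (7, 5.5) - (3, 5) = (4, 0.5).

Step 2 — sample covariance matrix, S[i,j] = (1/(n-1)) · Σ_k (x_{k,i} - mean_i) · (x_{k,j} - mean_j), divisor n-1 = 5:
  S[U,U] = ((-3)·(-3) + (0)·(0) + (2)·(2) + (1)·(1) + (1)·(1) + (-1)·(-1)) / 5 = 16/5 = 3.2
  S[U,V] = ((-3)·(-2.5) + (0)·(1.5) + (2)·(-4.5) + (1)·(3.5) + (1)·(-0.5) + (-1)·(2.5)) / 5 = -1/5 = -0.2
  S[V,V] = ((-2.5)·(-2.5) + (1.5)·(1.5) + (-4.5)·(-4.5) + (3.5)·(3.5) + (-0.5)·(-0.5) + (2.5)·(2.5)) / 5 = 47.5/5 = 9.5
  S = [[3.2, -0.2],
 [-0.2, 9.5]].

Step 3 — invert S. det(S) = 3.2·9.5 - (-0.2)² = 30.36.
  S^{-1} = (1/det) · [[d, -b], [-b, a]] = [[0.3129, 0.0066],
 [0.0066, 0.1054]].

Step 4 — quadratic form (x̄ - mu_0)^T · S^{-1} · (x̄ - mu_0):
  S^{-1} · (x̄ - mu_0) = (1.2549, 0.0791),
  (x̄ - mu_0)^T · [...] = (4)·(1.2549) + (0.5)·(0.0791) = 5.0593.

Step 5 — scale by n: T² = 6 · 5.0593 = 30.3557.

T² ≈ 30.3557


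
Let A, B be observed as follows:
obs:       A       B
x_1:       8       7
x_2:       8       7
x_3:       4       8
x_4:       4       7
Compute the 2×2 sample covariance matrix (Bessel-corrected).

Step 1 — column means:
  mean(A) = (8 + 8 + 4 + 4) / 4 = 24/4 = 6
  mean(B) = (7 + 7 + 8 + 7) / 4 = 29/4 = 7.25

Step 2 — sample covariance S[i,j] = (1/(n-1)) · Σ_k (x_{k,i} - mean_i) · (x_{k,j} - mean_j), with n-1 = 3.
  S[A,A] = ((2)·(2) + (2)·(2) + (-2)·(-2) + (-2)·(-2)) / 3 = 16/3 = 5.3333
  S[A,B] = ((2)·(-0.25) + (2)·(-0.25) + (-2)·(0.75) + (-2)·(-0.25)) / 3 = -2/3 = -0.6667
  S[B,B] = ((-0.25)·(-0.25) + (-0.25)·(-0.25) + (0.75)·(0.75) + (-0.25)·(-0.25)) / 3 = 0.75/3 = 0.25

S is symmetric (S[j,i] = S[i,j]). Assembling:

S = [[5.3333, -0.6667],
 [-0.6667, 0.25]]


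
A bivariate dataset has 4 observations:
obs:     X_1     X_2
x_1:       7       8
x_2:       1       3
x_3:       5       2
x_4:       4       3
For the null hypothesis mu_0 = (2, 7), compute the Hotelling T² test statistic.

Step 1 — sample mean vector:
  mean(X_1) = (7 + 1 + 5 + 4) / 4 = 17/4 = 4.25
  mean(X_2) = (8 + 3 + 2 + 3) / 4 = 16/4 = 4
  x̄ = (4.25, 4),  deviation x̄ - mu_0 = (4.25, 4) - (2, 7) = (2.25, -3).

Step 2 — sample covariance matrix, S[i,j] = (1/(n-1)) · Σ_k (x_{k,i} - mean_i) · (x_{k,j} - mean_j), divisor n-1 = 3:
  S[X_1,X_1] = ((2.75)·(2.75) + (-3.25)·(-3.25) + (0.75)·(0.75) + (-0.25)·(-0.25)) / 3 = 18.75/3 = 6.25
  S[X_1,X_2] = ((2.75)·(4) + (-3.25)·(-1) + (0.75)·(-2) + (-0.25)·(-1)) / 3 = 13/3 = 4.3333
  S[X_2,X_2] = ((4)·(4) + (-1)·(-1) + (-2)·(-2) + (-1)·(-1)) / 3 = 22/3 = 7.3333
  S = [[6.25, 4.3333],
 [4.3333, 7.3333]].

Step 3 — invert S. det(S) = 6.25·7.3333 - (4.3333)² = 27.0556.
  S^{-1} = (1/det) · [[d, -b], [-b, a]] = [[0.271, -0.1602],
 [-0.1602, 0.231]].

Step 4 — quadratic form (x̄ - mu_0)^T · S^{-1} · (x̄ - mu_0):
  S^{-1} · (x̄ - mu_0) = (1.0903, -1.0534),
  (x̄ - mu_0)^T · [...] = (2.25)·(1.0903) + (-3)·(-1.0534) = 5.6134.

Step 5 — scale by n: T² = 4 · 5.6134 = 22.4538.

T² ≈ 22.4538


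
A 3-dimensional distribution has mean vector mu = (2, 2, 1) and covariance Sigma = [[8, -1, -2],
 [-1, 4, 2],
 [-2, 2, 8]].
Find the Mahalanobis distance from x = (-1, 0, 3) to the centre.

Step 1 — centre the observation: (x - mu) = (-3, -2, 2).

Step 2 — invert Sigma (cofactor / det for 3×3, or solve directly):
  Sigma^{-1} = [[0.1346, 0.0192, 0.0288],
 [0.0192, 0.2885, -0.0673],
 [0.0288, -0.0673, 0.149]].

Step 3 — form the quadratic (x - mu)^T · Sigma^{-1} · (x - mu):
  Sigma^{-1} · (x - mu) = (-0.3846, -0.7692, 0.3462).
  (x - mu)^T · [Sigma^{-1} · (x - mu)] = (-3)·(-0.3846) + (-2)·(-0.7692) + (2)·(0.3462) = 3.3846.

Step 4 — take square root: d = √(3.3846) ≈ 1.8397.

d(x, mu) = √(3.3846) ≈ 1.8397


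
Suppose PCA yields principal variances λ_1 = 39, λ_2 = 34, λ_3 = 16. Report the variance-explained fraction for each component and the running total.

Step 1 — total variance = trace(Sigma) = Σ λ_i = 39 + 34 + 16 = 89.

Step 2 — fraction explained by component i = λ_i / Σ λ:
  PC1: 39/89 = 0.4382
  PC2: 34/89 = 0.382
  PC3: 16/89 = 0.1798

Step 3 — cumulative fraction after k components = (λ_1 + ... + λ_k) / Σ λ:
  k = 1: 39/89 = 0.4382
  k = 2: (39 + 34)/89 = 73/89 = 0.8202
  k = 3: (39 + 34 + 16)/89 = 89/89 = 1

Summary (fraction, with percent):

explained: PC1 0.4382 (43.82%), PC2 0.382 (38.2%), PC3 0.1798 (17.98%);  cumulative: 0.4382, 0.8202, 1


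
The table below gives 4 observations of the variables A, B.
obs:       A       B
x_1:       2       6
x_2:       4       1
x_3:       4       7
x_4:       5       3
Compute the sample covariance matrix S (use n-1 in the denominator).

Step 1 — column means:
  mean(A) = (2 + 4 + 4 + 5) / 4 = 15/4 = 3.75
  mean(B) = (6 + 1 + 7 + 3) / 4 = 17/4 = 4.25

Step 2 — sample covariance S[i,j] = (1/(n-1)) · Σ_k (x_{k,i} - mean_i) · (x_{k,j} - mean_j), with n-1 = 3.
  S[A,A] = ((-1.75)·(-1.75) + (0.25)·(0.25) + (0.25)·(0.25) + (1.25)·(1.25)) / 3 = 4.75/3 = 1.5833
  S[A,B] = ((-1.75)·(1.75) + (0.25)·(-3.25) + (0.25)·(2.75) + (1.25)·(-1.25)) / 3 = -4.75/3 = -1.5833
  S[B,B] = ((1.75)·(1.75) + (-3.25)·(-3.25) + (2.75)·(2.75) + (-1.25)·(-1.25)) / 3 = 22.75/3 = 7.5833

S is symmetric (S[j,i] = S[i,j]). Assembling:

S = [[1.5833, -1.5833],
 [-1.5833, 7.5833]]


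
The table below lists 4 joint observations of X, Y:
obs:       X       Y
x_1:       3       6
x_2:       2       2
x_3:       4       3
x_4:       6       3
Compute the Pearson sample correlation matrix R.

Step 1 — column means:
  mean(X) = (3 + 2 + 4 + 6) / 4 = 15/4 = 3.75
  mean(Y) = (6 + 2 + 3 + 3) / 4 = 14/4 = 3.5

Step 2 — sample variances and covariances s[i,j] = (1/(n-1)) · Σ_k (x_{k,i} - mean_i) · (x_{k,j} - mean_j), with n-1 = 3:
  s[X,X] = ((-0.75)·(-0.75) + (-1.75)·(-1.75) + (0.25)·(0.25) + (2.25)·(2.25)) / 3 = 8.75/3 = 2.9167
  s[X,Y] = ((-0.75)·(2.5) + (-1.75)·(-1.5) + (0.25)·(-0.5) + (2.25)·(-0.5)) / 3 = -0.5/3 = -0.1667
  s[Y,Y] = ((2.5)·(2.5) + (-1.5)·(-1.5) + (-0.5)·(-0.5) + (-0.5)·(-0.5)) / 3 = 9/3 = 3
  Sample standard deviations s_i = √(s[i,i]):
  s(X) = √(2.9167) = 1.7078
  s(Y) = √(3) = 1.7321

Step 3 — r_{ij} = s_{ij} / (s_i · s_j):
  r[X,X] = 1 (diagonal).
  r[X,Y] = -0.1667 / (1.7078 · 1.7321) = -0.1667 / 2.958 = -0.0563
  r[Y,Y] = 1 (diagonal).

R is symmetric with unit diagonal. Assembling:

R = [[1, -0.0563],
 [-0.0563, 1]]


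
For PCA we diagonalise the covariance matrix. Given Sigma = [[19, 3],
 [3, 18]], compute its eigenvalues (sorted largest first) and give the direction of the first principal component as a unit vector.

Step 1 — characteristic polynomial of 2×2 Sigma:
  det(Sigma - λI) = λ² - trace · λ + det = 0.
  trace = 19 + 18 = 37, det = 19·18 - (3)² = 333.
Step 2 — discriminant:
  Δ = trace² - 4·det = 1369 - 1332 = 37.
Step 3 — eigenvalues:
  λ = (trace ± √Δ)/2 = (37 ± 6.0828)/2,
  λ_1 = 21.5414,  λ_2 = 15.4586.

Step 4 — unit eigenvector for λ_1: solve (Sigma - λ_1 I)v = 0. First row:
  (19 - 21.5414)·v_x + (3)·v_y = 0, i.e. (-2.5414)·v_x + (3)·v_y = 0,
  so v ∝ (b, λ_1 - a) = (3, 2.5414) = u.
  ||u|| = √((3)² + (2.5414)²) = √(15.4586) ≈ 3.9317,
  v_1 = u/||u|| ≈ (0.763, 0.6464) (||v_1|| = 1).

λ_1 = 21.5414,  λ_2 = 15.4586;  v_1 ≈ (0.763, 0.6464)


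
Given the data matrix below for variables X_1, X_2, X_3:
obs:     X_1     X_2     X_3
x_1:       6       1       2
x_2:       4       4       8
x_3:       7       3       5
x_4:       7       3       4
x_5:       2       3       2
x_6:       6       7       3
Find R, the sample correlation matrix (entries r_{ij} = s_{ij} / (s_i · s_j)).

Step 1 — column means:
  mean(X_1) = (6 + 4 + 7 + 7 + 2 + 6) / 6 = 32/6 = 5.3333
  mean(X_2) = (1 + 4 + 3 + 3 + 3 + 7) / 6 = 21/6 = 3.5
  mean(X_3) = (2 + 8 + 5 + 4 + 2 + 3) / 6 = 24/6 = 4

Step 2 — sample variances and covariances s[i,j] = (1/(n-1)) · Σ_k (x_{k,i} - mean_i) · (x_{k,j} - mean_j), with n-1 = 5:
  s[X_1,X_1] = ((0.6667)·(0.6667) + (-1.3333)·(-1.3333) + (1.6667)·(1.6667) + (1.6667)·(1.6667) + (-3.3333)·(-3.3333) + (0.6667)·(0.6667)) / 5 = 19.3333/5 = 3.8667
  s[X_1,X_2] = ((0.6667)·(-2.5) + (-1.3333)·(0.5) + (1.6667)·(-0.5) + (1.6667)·(-0.5) + (-3.3333)·(-0.5) + (0.6667)·(3.5)) / 5 = 0/5 = 0
  s[X_1,X_3] = ((0.6667)·(-2) + (-1.3333)·(4) + (1.6667)·(1) + (1.6667)·(0) + (-3.3333)·(-2) + (0.6667)·(-1)) / 5 = 1/5 = 0.2
  s[X_2,X_2] = ((-2.5)·(-2.5) + (0.5)·(0.5) + (-0.5)·(-0.5) + (-0.5)·(-0.5) + (-0.5)·(-0.5) + (3.5)·(3.5)) / 5 = 19.5/5 = 3.9
  s[X_2,X_3] = ((-2.5)·(-2) + (0.5)·(4) + (-0.5)·(1) + (-0.5)·(0) + (-0.5)·(-2) + (3.5)·(-1)) / 5 = 4/5 = 0.8
  s[X_3,X_3] = ((-2)·(-2) + (4)·(4) + (1)·(1) + (0)·(0) + (-2)·(-2) + (-1)·(-1)) / 5 = 26/5 = 5.2
  Sample standard deviations s_i = √(s[i,i]):
  s(X_1) = √(3.8667) = 1.9664
  s(X_2) = √(3.9) = 1.9748
  s(X_3) = √(5.2) = 2.2804

Step 3 — r_{ij} = s_{ij} / (s_i · s_j):
  r[X_1,X_1] = 1 (diagonal).
  r[X_1,X_2] = 0 / (1.9664 · 1.9748) = 0 / 3.8833 = 0
  r[X_1,X_3] = 0.2 / (1.9664 · 2.2804) = 0.2 / 4.484 = 0.0446
  r[X_2,X_2] = 1 (diagonal).
  r[X_2,X_3] = 0.8 / (1.9748 · 2.2804) = 0.8 / 4.5033 = 0.1776
  r[X_3,X_3] = 1 (diagonal).

R is symmetric with unit diagonal. Assembling:

R = [[1, 0, 0.0446],
 [0, 1, 0.1776],
 [0.0446, 0.1776, 1]]


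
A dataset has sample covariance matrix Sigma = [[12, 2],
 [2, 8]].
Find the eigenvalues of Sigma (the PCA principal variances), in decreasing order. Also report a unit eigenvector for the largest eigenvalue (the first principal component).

Step 1 — characteristic polynomial of 2×2 Sigma:
  det(Sigma - λI) = λ² - trace · λ + det = 0.
  trace = 12 + 8 = 20, det = 12·8 - (2)² = 92.
Step 2 — discriminant:
  Δ = trace² - 4·det = 400 - 368 = 32.
Step 3 — eigenvalues:
  λ = (trace ± √Δ)/2 = (20 ± 5.6569)/2,
  λ_1 = 12.8284,  λ_2 = 7.1716.

Step 4 — unit eigenvector for λ_1: solve (Sigma - λ_1 I)v = 0. First row:
  (12 - 12.8284)·v_x + (2)·v_y = 0, i.e. (-0.8284)·v_x + (2)·v_y = 0,
  so v ∝ (b, λ_1 - a) = (2, 0.8284) = u.
  ||u|| = √((2)² + (0.8284)²) = √(4.6863) ≈ 2.1648,
  v_1 = u/||u|| ≈ (0.9239, 0.3827) (||v_1|| = 1).

λ_1 = 12.8284,  λ_2 = 7.1716;  v_1 ≈ (0.9239, 0.3827)


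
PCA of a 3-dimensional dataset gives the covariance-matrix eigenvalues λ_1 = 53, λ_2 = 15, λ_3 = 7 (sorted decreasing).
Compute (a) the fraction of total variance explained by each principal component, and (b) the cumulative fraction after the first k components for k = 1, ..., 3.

Step 1 — total variance = trace(Sigma) = Σ λ_i = 53 + 15 + 7 = 75.

Step 2 — fraction explained by component i = λ_i / Σ λ:
  PC1: 53/75 = 0.7067
  PC2: 15/75 = 0.2
  PC3: 7/75 = 0.0933

Step 3 — cumulative fraction after k components = (λ_1 + ... + λ_k) / Σ λ:
  k = 1: 53/75 = 0.7067
  k = 2: (53 + 15)/75 = 68/75 = 0.9067
  k = 3: (53 + 15 + 7)/75 = 75/75 = 1

Summary (fraction, with percent):

explained: PC1 0.7067 (70.67%), PC2 0.2 (20%), PC3 0.0933 (9.33%);  cumulative: 0.7067, 0.9067, 1


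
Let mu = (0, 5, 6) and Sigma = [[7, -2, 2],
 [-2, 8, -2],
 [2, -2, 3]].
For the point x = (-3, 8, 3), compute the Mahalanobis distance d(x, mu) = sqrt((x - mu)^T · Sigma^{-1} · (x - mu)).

Step 1 — centre the observation: (x - mu) = (-3, 3, -3).

Step 2 — invert Sigma (cofactor / det for 3×3, or solve directly):
  Sigma^{-1} = [[0.1786, 0.0179, -0.1071],
 [0.0179, 0.1518, 0.0893],
 [-0.1071, 0.0893, 0.4643]].

Step 3 — form the quadratic (x - mu)^T · Sigma^{-1} · (x - mu):
  Sigma^{-1} · (x - mu) = (-0.1607, 0.1339, -0.8036).
  (x - mu)^T · [Sigma^{-1} · (x - mu)] = (-3)·(-0.1607) + (3)·(0.1339) + (-3)·(-0.8036) = 3.2946.

Step 4 — take square root: d = √(3.2946) ≈ 1.8151.

d(x, mu) = √(3.2946) ≈ 1.8151


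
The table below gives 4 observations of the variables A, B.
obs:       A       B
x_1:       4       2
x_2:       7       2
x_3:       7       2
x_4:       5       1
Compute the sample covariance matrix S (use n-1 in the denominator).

Step 1 — column means:
  mean(A) = (4 + 7 + 7 + 5) / 4 = 23/4 = 5.75
  mean(B) = (2 + 2 + 2 + 1) / 4 = 7/4 = 1.75

Step 2 — sample covariance S[i,j] = (1/(n-1)) · Σ_k (x_{k,i} - mean_i) · (x_{k,j} - mean_j), with n-1 = 3.
  S[A,A] = ((-1.75)·(-1.75) + (1.25)·(1.25) + (1.25)·(1.25) + (-0.75)·(-0.75)) / 3 = 6.75/3 = 2.25
  S[A,B] = ((-1.75)·(0.25) + (1.25)·(0.25) + (1.25)·(0.25) + (-0.75)·(-0.75)) / 3 = 0.75/3 = 0.25
  S[B,B] = ((0.25)·(0.25) + (0.25)·(0.25) + (0.25)·(0.25) + (-0.75)·(-0.75)) / 3 = 0.75/3 = 0.25

S is symmetric (S[j,i] = S[i,j]). Assembling:

S = [[2.25, 0.25],
 [0.25, 0.25]]


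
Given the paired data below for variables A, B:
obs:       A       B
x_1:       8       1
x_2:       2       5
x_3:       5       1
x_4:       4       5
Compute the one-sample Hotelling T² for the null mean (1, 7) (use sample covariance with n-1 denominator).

Step 1 — sample mean vector:
  mean(A) = (8 + 2 + 5 + 4) / 4 = 19/4 = 4.75
  mean(B) = (1 + 5 + 1 + 5) / 4 = 12/4 = 3
  x̄ = (4.75, 3),  deviation x̄ - mu_0 = (4.75, 3) - (1, 7) = (3.75, -4).

Step 2 — sample covariance matrix, S[i,j] = (1/(n-1)) · Σ_k (x_{k,i} - mean_i) · (x_{k,j} - mean_j), divisor n-1 = 3:
  S[A,A] = ((3.25)·(3.25) + (-2.75)·(-2.75) + (0.25)·(0.25) + (-0.75)·(-0.75)) / 3 = 18.75/3 = 6.25
  S[A,B] = ((3.25)·(-2) + (-2.75)·(2) + (0.25)·(-2) + (-0.75)·(2)) / 3 = -14/3 = -4.6667
  S[B,B] = ((-2)·(-2) + (2)·(2) + (-2)·(-2) + (2)·(2)) / 3 = 16/3 = 5.3333
  S = [[6.25, -4.6667],
 [-4.6667, 5.3333]].

Step 3 — invert S. det(S) = 6.25·5.3333 - (-4.6667)² = 11.5556.
  S^{-1} = (1/det) · [[d, -b], [-b, a]] = [[0.4615, 0.4038],
 [0.4038, 0.5409]].

Step 4 — quadratic form (x̄ - mu_0)^T · S^{-1} · (x̄ - mu_0):
  S^{-1} · (x̄ - mu_0) = (0.1154, -0.649),
  (x̄ - mu_0)^T · [...] = (3.75)·(0.1154) + (-4)·(-0.649) = 3.0288.

Step 5 — scale by n: T² = 4 · 3.0288 = 12.1154.

T² ≈ 12.1154


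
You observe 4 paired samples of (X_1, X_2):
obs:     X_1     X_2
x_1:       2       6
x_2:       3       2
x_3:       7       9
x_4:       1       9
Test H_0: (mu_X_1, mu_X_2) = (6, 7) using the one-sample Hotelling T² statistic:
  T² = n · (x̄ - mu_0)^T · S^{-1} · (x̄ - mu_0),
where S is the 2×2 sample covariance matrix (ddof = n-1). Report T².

Step 1 — sample mean vector:
  mean(X_1) = (2 + 3 + 7 + 1) / 4 = 13/4 = 3.25
  mean(X_2) = (6 + 2 + 9 + 9) / 4 = 26/4 = 6.5
  x̄ = (3.25, 6.5),  deviation x̄ - mu_0 = (3.25, 6.5) - (6, 7) = (-2.75, -0.5).

Step 2 — sample covariance matrix, S[i,j] = (1/(n-1)) · Σ_k (x_{k,i} - mean_i) · (x_{k,j} - mean_j), divisor n-1 = 3:
  S[X_1,X_1] = ((-1.25)·(-1.25) + (-0.25)·(-0.25) + (3.75)·(3.75) + (-2.25)·(-2.25)) / 3 = 20.75/3 = 6.9167
  S[X_1,X_2] = ((-1.25)·(-0.5) + (-0.25)·(-4.5) + (3.75)·(2.5) + (-2.25)·(2.5)) / 3 = 5.5/3 = 1.8333
  S[X_2,X_2] = ((-0.5)·(-0.5) + (-4.5)·(-4.5) + (2.5)·(2.5) + (2.5)·(2.5)) / 3 = 33/3 = 11
  S = [[6.9167, 1.8333],
 [1.8333, 11]].

Step 3 — invert S. det(S) = 6.9167·11 - (1.8333)² = 72.7222.
  S^{-1} = (1/det) · [[d, -b], [-b, a]] = [[0.1513, -0.0252],
 [-0.0252, 0.0951]].

Step 4 — quadratic form (x̄ - mu_0)^T · S^{-1} · (x̄ - mu_0):
  S^{-1} · (x̄ - mu_0) = (-0.4034, 0.0218),
  (x̄ - mu_0)^T · [...] = (-2.75)·(-0.4034) + (-0.5)·(0.0218) = 1.0984.

Step 5 — scale by n: T² = 4 · 1.0984 = 4.3934.

T² ≈ 4.3934
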